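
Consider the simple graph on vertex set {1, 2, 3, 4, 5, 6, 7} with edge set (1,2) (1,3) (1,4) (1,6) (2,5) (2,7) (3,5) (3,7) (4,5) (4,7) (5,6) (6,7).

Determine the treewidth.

A width-3 tree decomposition is:
Bags: B1 = {1, 5, 6, 7}  B2 = {1, 2, 5, 7}  B3 = {1, 3, 5, 7}  B4 = {1, 4, 5, 7}
Tree: B1–B2, B2–B3, B3–B4
The largest bag has 4 vertices, giving width 3; this decomposition certifies tw(G) ≤ 3. For the lower bound: the 4 vertex sets {1,6}, {2,5}, {7}, {3} are disjoint, each induces a connected subgraph, and every pair is joined by at least one edge of G. Contracting each set to a single vertex therefore yields K_{4} as a minor, and since treewidth is minor-monotone, tw(G) ≥ tw(K_{4}) = 3. Combining the bounds, tw(G) = 3.

3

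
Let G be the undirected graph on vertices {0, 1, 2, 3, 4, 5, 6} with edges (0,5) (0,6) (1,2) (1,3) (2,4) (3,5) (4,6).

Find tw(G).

2

A width-2 tree decomposition is:
Bags: B1 = {2, 4, 6}  B2 = {1, 2, 6}  B3 = {1, 3, 6}  B4 = {3, 5, 6}  B5 = {0, 5, 6}
Tree: B1–B2, B2–B3, B3–B4, B4–B5
The largest bag has 3 vertices, giving width 2; this decomposition certifies tw(G) ≤ 2. Since 6–4–2–1–3–5–0–6 is a cycle in G, G is not acyclic. Forests are exactly the graphs of treewidth ≤ 1, so tw(G) ≥ 2. Combining the bounds, tw(G) = 2.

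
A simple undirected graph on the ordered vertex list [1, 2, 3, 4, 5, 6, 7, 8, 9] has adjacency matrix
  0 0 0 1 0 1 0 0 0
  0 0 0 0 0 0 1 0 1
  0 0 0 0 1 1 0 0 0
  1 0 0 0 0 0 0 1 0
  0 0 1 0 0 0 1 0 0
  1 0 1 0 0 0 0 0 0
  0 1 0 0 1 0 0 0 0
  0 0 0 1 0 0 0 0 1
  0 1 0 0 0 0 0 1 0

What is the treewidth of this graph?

2

A width-2 tree decomposition is:
Bags: B1 = {2, 5, 7}  B2 = {2, 3, 5}  B3 = {2, 3, 6}  B4 = {1, 2, 6}  B5 = {1, 2, 4}  B6 = {2, 4, 8}  B7 = {2, 8, 9}
Tree: B1–B2, B2–B3, B3–B4, B4–B5, B5–B6, B6–B7
Every bag has size at most 3, so the width is 3 − 1 = 2 and tw(G) ≤ 2. The edges 2–7–5–3–6–1–4–8–9–2 form a cycle, so G is not a tree and its treewidth is at least 2. Hence tw(G) = 2 exactly.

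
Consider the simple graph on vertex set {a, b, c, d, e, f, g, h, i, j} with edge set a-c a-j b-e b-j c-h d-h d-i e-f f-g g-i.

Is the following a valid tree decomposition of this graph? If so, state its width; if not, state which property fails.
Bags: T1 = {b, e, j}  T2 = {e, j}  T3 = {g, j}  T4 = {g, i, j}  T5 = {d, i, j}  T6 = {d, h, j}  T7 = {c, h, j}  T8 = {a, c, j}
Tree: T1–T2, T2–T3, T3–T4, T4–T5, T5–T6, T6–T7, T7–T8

No — vertex f appears in no bag.

A tree decomposition must satisfy three properties: every vertex lies in some bag; for every edge, both endpoints lie together in some bag; and for every vertex, the bags containing it form a connected subtree. Here vertex f appears in no bag, so the decomposition is invalid.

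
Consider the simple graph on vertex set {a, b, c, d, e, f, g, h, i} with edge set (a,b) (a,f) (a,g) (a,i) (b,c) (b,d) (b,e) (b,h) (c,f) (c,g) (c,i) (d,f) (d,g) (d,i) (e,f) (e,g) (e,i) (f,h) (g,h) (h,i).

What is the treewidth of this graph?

4

A width-4 tree decomposition is:
Bags: B1 = {b, f, g, h, i}  B2 = {a, b, f, g, i}  B3 = {b, e, f, g, i}  B4 = {b, d, f, g, i}  B5 = {b, c, f, g, i}
Tree: B1–B2, B2–B3, B3–B4, B4–B5
Each bag holds 5 vertices, so the decomposition has width 4, which upper-bounds the treewidth. For the lower bound: the 5 vertex sets {g,h}, {a,f}, {e,i}, {b}, {d} are disjoint, each induces a connected subgraph, and every pair is joined by at least one edge of G. Contracting each set to a single vertex therefore yields K_{5} as a minor, and since treewidth is minor-monotone, tw(G) ≥ tw(K_{5}) = 4. Therefore the treewidth is 4.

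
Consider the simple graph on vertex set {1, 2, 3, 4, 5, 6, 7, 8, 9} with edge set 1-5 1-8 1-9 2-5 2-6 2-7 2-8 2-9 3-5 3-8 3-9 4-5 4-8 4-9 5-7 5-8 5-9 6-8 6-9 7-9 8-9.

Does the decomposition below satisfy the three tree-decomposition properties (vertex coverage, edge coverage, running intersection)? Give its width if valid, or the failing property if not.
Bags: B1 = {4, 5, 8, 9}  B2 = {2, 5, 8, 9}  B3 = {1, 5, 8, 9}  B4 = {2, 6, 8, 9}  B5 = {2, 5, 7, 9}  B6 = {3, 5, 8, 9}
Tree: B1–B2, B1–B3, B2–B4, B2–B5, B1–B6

Yes; width 3.

Vertex coverage: the bags together contain {1, 2, 3, 4, 5, 6, 7, 8, 9}, the full vertex set. Edge coverage: each edge of G has both endpoints in at least one bag. Running intersection: for every vertex, the bags containing it form a connected subtree. All three properties hold, so this is a valid tree decomposition of width max|bag| − 1 = 3, and hence tw(G) ≤ 3.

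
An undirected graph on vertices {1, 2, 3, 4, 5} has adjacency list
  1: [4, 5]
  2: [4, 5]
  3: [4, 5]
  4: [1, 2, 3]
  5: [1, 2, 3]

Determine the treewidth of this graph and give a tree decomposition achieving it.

Treewidth 2.
Bags: B1 = {2, 4, 5}  B2 = {3, 4, 5}  B3 = {1, 4, 5}
Tree: B1–B2, B2–B3

Each bag holds 3 vertices, so the decomposition has width 2, which upper-bounds the treewidth. Since 5–2–4–3–5 is a cycle in G, G is not acyclic. Forests are exactly the graphs of treewidth ≤ 1, so tw(G) ≥ 2. Therefore the treewidth is 2.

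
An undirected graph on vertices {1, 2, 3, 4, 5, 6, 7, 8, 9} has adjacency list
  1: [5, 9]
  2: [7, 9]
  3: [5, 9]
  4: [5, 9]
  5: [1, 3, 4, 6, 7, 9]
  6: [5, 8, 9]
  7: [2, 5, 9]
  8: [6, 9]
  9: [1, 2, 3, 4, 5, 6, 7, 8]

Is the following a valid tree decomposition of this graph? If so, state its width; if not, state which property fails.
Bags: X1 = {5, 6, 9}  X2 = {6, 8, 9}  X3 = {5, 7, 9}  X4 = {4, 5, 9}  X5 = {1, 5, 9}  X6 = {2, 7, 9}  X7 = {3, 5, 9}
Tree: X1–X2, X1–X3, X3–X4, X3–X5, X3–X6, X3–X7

Vertex coverage: the bags together contain {1, 2, 3, 4, 5, 6, 7, 8, 9}, the full vertex set. Edge coverage: each edge of G has both endpoints in at least one bag. Running intersection: for every vertex, the bags containing it form a connected subtree. All three properties hold, so this is a valid tree decomposition of width max|bag| − 1 = 2, and hence tw(G) ≤ 2.

Yes; width 2.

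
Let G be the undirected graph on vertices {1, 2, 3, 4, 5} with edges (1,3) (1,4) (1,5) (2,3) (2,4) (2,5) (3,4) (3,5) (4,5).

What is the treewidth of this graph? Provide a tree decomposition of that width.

Treewidth 3.
One such decomposition:
Bags: B1 = {1, 3, 4, 5}  B2 = {2, 3, 4, 5}
Tree: B1–B2

Every bag has size at most 4, so the width is 4 − 1 = 3 and tw(G) ≤ 3. On the other hand G contains the 4-clique {1, 3, 4, 5}. A clique must lie in a single bag of any decomposition, so no decomposition can have width below 3. The upper and lower bounds meet at 3, so that is the treewidth.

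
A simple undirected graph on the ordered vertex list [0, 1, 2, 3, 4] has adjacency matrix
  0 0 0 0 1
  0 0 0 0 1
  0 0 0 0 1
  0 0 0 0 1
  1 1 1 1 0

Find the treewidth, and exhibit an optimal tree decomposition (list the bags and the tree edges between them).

The largest bag has 2 vertices, giving width 1; this decomposition certifies tw(G) ≤ 1. Any graph with an edge has treewidth ≥ 1, and G has the edge 3–4. The upper and lower bounds meet at 1, so that is the treewidth.

Treewidth 1.
Bags: B1 = {3, 4}  B2 = {1, 4}  B3 = {2, 4}  B4 = {0, 4}
Tree: B1–B2, B1–B3, B3–B4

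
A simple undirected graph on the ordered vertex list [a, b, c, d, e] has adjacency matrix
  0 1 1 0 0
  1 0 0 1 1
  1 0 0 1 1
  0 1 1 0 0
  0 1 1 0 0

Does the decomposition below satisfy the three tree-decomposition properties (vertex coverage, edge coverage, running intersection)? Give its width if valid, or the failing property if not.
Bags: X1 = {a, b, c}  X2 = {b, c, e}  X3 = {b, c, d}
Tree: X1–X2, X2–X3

Checking the three conditions: (i) the bags cover all of {a, b, c, d, e}; (ii) for each edge, some bag contains both endpoints; (iii) the bags containing any fixed vertex form a subtree. All hold, so the decomposition is valid with width 3 − 1 = 2.

Yes; width 2.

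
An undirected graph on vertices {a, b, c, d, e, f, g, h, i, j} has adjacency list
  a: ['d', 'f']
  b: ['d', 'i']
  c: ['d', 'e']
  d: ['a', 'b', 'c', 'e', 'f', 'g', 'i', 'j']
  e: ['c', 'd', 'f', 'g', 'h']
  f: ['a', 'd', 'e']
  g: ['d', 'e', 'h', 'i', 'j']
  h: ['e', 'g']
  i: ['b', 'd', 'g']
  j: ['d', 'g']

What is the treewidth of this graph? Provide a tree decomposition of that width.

Treewidth 2.
One optimal decomposition is:
Bags: B1 = {d, e, g}  B2 = {e, g, h}  B3 = {d, e, f}  B4 = {a, d, f}  B5 = {d, g, i}  B6 = {c, d, e}  B7 = {b, d, i}  B8 = {d, g, j}
Tree: B1–B2, B1–B3, B3–B4, B1–B5, B1–B6, B5–B7, B5–B8

Each bag holds 3 vertices, so the decomposition has width 2, which upper-bounds the treewidth. Conversely, {d, e, f} is a clique of size 3, and the vertices of any clique must share a bag in every tree decomposition; so some bag has ≥ 3 vertices and tw(G) ≥ 2. Combining the bounds, tw(G) = 2.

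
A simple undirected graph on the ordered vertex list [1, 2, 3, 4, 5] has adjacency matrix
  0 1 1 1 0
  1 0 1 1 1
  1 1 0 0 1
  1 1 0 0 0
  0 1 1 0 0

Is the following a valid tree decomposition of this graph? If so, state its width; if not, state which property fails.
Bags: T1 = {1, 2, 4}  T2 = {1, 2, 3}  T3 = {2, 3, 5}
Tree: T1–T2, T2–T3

Yes; width 2.

Vertex coverage: the bags together contain {1, 2, 3, 4, 5}, the full vertex set. Edge coverage: each edge of G has both endpoints in at least one bag. Running intersection: for every vertex, the bags containing it form a connected subtree. All three properties hold, so this is a valid tree decomposition of width max|bag| − 1 = 2, and hence tw(G) ≤ 2.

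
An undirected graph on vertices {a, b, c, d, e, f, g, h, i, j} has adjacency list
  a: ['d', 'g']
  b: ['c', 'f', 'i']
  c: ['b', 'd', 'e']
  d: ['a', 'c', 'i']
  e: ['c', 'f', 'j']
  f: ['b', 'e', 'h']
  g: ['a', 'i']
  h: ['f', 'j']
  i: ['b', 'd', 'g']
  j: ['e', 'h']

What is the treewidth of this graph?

2

A width-2 tree decomposition is:
Bags: B1 = {e, h, j}  B2 = {e, f, h}  B3 = {c, e, f}  B4 = {b, c, f}  B5 = {b, c, d}  B6 = {b, d, i}  B7 = {a, d, i}  B8 = {a, g, i}
Tree: B1–B2, B2–B3, B3–B4, B4–B5, B5–B6, B6–B7, B7–B8
Every bag has size at most 3, so the width is 3 − 1 = 2 and tw(G) ≤ 2. The edges j–h–f–e–j form a cycle, so G is not a tree and its treewidth is at least 2. Therefore the treewidth is 2.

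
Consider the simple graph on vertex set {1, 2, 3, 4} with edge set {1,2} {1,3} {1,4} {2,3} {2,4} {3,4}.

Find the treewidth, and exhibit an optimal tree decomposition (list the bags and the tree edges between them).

Treewidth 3.
Bags: B1 = {1, 2, 3, 4}
Tree: (single bag)

A single bag containing all 4 vertices is trivially a valid decomposition of width 3. On the other hand G contains the 4-clique {1, 2, 3, 4}. A clique must lie in a single bag of any decomposition, so no decomposition can have width below 3. Hence tw(G) = 3 exactly.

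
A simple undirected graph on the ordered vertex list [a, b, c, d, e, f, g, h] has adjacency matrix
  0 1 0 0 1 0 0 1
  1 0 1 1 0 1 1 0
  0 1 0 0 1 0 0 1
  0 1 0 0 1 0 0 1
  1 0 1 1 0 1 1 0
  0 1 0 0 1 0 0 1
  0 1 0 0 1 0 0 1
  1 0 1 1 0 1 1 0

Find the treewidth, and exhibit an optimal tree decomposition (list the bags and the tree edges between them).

Each bag holds 4 vertices, so the decomposition has width 3, which upper-bounds the treewidth. For the lower bound: the 4 vertex sets {d,h}, {e,g}, {b}, {c} are disjoint, each induces a connected subgraph, and every pair is joined by at least one edge of G. Contracting each set to a single vertex therefore yields K_{4} as a minor, and since treewidth is minor-monotone, tw(G) ≥ tw(K_{4}) = 3. Combining the bounds, tw(G) = 3.

Treewidth 3.
One such decomposition:
Bags: B1 = {b, d, e, h}  B2 = {b, e, g, h}  B3 = {b, c, e, h}  B4 = {a, b, e, h}  B5 = {b, e, f, h}
Tree: B1–B2, B2–B3, B3–B4, B4–B5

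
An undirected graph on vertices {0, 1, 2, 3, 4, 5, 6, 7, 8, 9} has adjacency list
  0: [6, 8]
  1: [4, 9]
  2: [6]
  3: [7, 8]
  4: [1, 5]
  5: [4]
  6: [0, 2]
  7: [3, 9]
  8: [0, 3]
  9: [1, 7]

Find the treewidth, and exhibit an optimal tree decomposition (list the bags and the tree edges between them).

Every bag has size at most 2, so the width is 2 − 1 = 1 and tw(G) ≤ 1. Since G has at least one edge (e.g. 5–4), it is not an edgeless graph, so tw(G) ≥ 1. Combining the bounds, tw(G) = 1.

Treewidth 1.
One optimal decomposition is:
Bags: B1 = {4, 5}  B2 = {1, 4}  B3 = {1, 9}  B4 = {7, 9}  B5 = {3, 7}  B6 = {3, 8}  B7 = {0, 8}  B8 = {0, 6}  B9 = {2, 6}
Tree: B1–B2, B2–B3, B3–B4, B4–B5, B5–B6, B6–B7, B7–B8, B8–B9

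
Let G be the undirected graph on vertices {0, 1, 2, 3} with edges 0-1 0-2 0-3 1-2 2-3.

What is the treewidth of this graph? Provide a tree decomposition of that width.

Treewidth 2.
Bags: B1 = {0, 1, 2}  B2 = {0, 2, 3}
Tree: B1–B2

Every bag has size at most 3, so the width is 3 − 1 = 2 and tw(G) ≤ 2. Conversely, {0, 1, 2} is a clique of size 3, and the vertices of any clique must share a bag in every tree decomposition; so some bag has ≥ 3 vertices and tw(G) ≥ 2. Therefore the treewidth is 2.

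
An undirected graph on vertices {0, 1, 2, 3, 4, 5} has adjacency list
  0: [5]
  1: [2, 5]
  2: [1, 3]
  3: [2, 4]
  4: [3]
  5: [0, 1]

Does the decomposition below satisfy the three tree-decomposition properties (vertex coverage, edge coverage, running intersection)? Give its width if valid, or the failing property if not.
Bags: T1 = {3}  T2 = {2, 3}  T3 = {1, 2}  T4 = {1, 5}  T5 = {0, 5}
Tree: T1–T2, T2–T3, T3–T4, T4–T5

No — vertex 4 appears in no bag.

A tree decomposition must satisfy three properties: every vertex lies in some bag; for every edge, both endpoints lie together in some bag; and for every vertex, the bags containing it form a connected subtree. Here vertex 4 appears in no bag, so the decomposition is invalid.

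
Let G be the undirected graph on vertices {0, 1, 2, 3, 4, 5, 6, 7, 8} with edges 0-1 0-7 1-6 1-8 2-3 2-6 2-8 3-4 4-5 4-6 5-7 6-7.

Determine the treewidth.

3

A width-3 tree decomposition is:
Bags: B1 = {2, 3, 4, 8}  B2 = {2, 4, 6, 8}  B3 = {1, 4, 6, 8}  B4 = {1, 4, 5, 6}  B5 = {1, 5, 6, 7}  B6 = {0, 1, 5, 7}
Tree: B1–B2, B2–B3, B3–B4, B4–B5, B5–B6
Each bag holds 4 vertices, so the decomposition has width 3, which upper-bounds the treewidth. For the lower bound: the 4 vertex sets {2,3,8}, {4}, {6}, {0,1,5,7} are disjoint, each induces a connected subgraph, and every pair is joined by at least one edge of G. Contracting each set to a single vertex therefore yields K_{4} as a minor, and since treewidth is minor-monotone, tw(G) ≥ tw(K_{4}) = 3. Therefore the treewidth is 3.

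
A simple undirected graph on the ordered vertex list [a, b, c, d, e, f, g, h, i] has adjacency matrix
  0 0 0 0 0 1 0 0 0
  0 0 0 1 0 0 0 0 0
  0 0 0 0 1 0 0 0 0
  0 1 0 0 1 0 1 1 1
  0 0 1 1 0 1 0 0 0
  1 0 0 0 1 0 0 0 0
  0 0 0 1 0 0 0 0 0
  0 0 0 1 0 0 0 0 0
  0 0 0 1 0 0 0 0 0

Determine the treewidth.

1

A width-1 tree decomposition is:
Bags: B1 = {e, f}  B2 = {c, e}  B3 = {d, e}  B4 = {b, d}  B5 = {d, i}  B6 = {d, h}  B7 = {d, g}  B8 = {a, f}
Tree: B1–B2, B1–B3, B3–B4, B4–B5, B4–B6, B6–B7, B1–B8
Each bag holds 2 vertices, so the decomposition has width 1, which upper-bounds the treewidth. Any graph with an edge has treewidth ≥ 1, and G has the edge f–e. Hence tw(G) = 1 exactly.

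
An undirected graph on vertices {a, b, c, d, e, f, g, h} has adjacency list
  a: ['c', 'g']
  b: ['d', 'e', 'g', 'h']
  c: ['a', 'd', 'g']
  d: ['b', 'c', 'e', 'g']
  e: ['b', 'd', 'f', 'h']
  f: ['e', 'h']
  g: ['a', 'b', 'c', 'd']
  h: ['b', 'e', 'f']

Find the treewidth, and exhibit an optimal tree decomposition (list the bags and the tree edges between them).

Treewidth 2.
One such decomposition:
Bags: B1 = {b, d, e}  B2 = {b, d, g}  B3 = {c, d, g}  B4 = {a, c, g}  B5 = {b, e, h}  B6 = {e, f, h}
Tree: B1–B2, B2–B3, B3–B4, B1–B5, B5–B6

Every bag has size at most 3, so the width is 3 − 1 = 2 and tw(G) ≤ 2. Conversely, {c, d, g} is a clique of size 3, and the vertices of any clique must share a bag in every tree decomposition; so some bag has ≥ 3 vertices and tw(G) ≥ 2. The upper and lower bounds meet at 2, so that is the treewidth.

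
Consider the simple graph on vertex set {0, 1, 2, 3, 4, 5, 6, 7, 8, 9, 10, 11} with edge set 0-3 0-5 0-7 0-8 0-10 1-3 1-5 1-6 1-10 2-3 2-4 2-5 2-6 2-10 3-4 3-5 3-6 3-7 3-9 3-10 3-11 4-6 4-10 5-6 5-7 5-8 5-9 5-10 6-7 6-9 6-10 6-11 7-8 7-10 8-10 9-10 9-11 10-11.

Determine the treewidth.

4

A width-4 tree decomposition is:
Bags: B1 = {2, 3, 5, 6, 10}  B2 = {3, 5, 6, 7, 10}  B3 = {2, 3, 4, 6, 10}  B4 = {0, 3, 5, 7, 10}  B5 = {3, 5, 6, 9, 10}  B6 = {3, 6, 9, 10, 11}  B7 = {0, 5, 7, 8, 10}  B8 = {1, 3, 5, 6, 10}
Tree: B1–B2, B1–B3, B2–B4, B1–B5, B5–B6, B4–B7, B1–B8
Each bag holds 5 vertices, so the decomposition has width 4, which upper-bounds the treewidth. Conversely, {0, 5, 7, 8, 10} is a clique of size 5, and the vertices of any clique must share a bag in every tree decomposition; so some bag has ≥ 5 vertices and tw(G) ≥ 4. The upper and lower bounds meet at 4, so that is the treewidth.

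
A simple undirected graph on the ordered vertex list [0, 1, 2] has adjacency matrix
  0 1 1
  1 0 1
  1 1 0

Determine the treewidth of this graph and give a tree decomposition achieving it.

With just one bag of size 3, the width is 3 − 1 = 2, so tw(G) ≤ 2. For the lower bound, the 3 vertices {0, 1, 2} are pairwise adjacent, and any tree decomposition puts a clique entirely inside one bag — forcing width ≥ 2. Combining the bounds, tw(G) = 2.

Treewidth 2.
Bags: B1 = {0, 1, 2}
Tree: (single bag)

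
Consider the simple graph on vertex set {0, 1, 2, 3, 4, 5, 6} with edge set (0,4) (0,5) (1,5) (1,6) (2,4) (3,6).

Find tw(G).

1

A width-1 tree decomposition is:
Bags: B1 = {3, 6}  B2 = {1, 6}  B3 = {1, 5}  B4 = {0, 5}  B5 = {0, 4}  B6 = {2, 4}
Tree: B1–B2, B2–B3, B3–B4, B4–B5, B5–B6
Each bag holds 2 vertices, so the decomposition has width 1, which upper-bounds the treewidth. Since G has at least one edge (e.g. 3–6), it is not an edgeless graph, so tw(G) ≥ 1. Therefore the treewidth is 1.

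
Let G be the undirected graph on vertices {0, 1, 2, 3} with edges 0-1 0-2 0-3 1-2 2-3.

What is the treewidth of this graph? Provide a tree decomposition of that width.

Treewidth 2.
One such decomposition:
Bags: B1 = {0, 2, 3}  B2 = {0, 1, 2}
Tree: B1–B2

Every bag has size at most 3, so the width is 3 − 1 = 2 and tw(G) ≤ 2. For the lower bound, the 3 vertices {0, 1, 2} are pairwise adjacent, and any tree decomposition puts a clique entirely inside one bag — forcing width ≥ 2. Combining the bounds, tw(G) = 2.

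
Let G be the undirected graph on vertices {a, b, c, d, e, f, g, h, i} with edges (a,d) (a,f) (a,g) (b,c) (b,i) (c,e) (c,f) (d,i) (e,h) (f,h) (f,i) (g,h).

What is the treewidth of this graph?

A width-3 tree decomposition is:
Bags: B1 = {b, c, e, i}  B2 = {c, e, f, i}  B3 = {e, f, h, i}  B4 = {d, f, h, i}  B5 = {a, d, f, h}  B6 = {a, d, g, h}
Tree: B1–B2, B2–B3, B3–B4, B4–B5, B5–B6
The largest bag has 4 vertices, giving width 3; this decomposition certifies tw(G) ≤ 3. For the lower bound: the 4 vertex sets {b,c,e}, {i}, {f}, {a,d,g,h} are disjoint, each induces a connected subgraph, and every pair is joined by at least one edge of G. Contracting each set to a single vertex therefore yields K_{4} as a minor, and since treewidth is minor-monotone, tw(G) ≥ tw(K_{4}) = 3. The upper and lower bounds meet at 3, so that is the treewidth.

3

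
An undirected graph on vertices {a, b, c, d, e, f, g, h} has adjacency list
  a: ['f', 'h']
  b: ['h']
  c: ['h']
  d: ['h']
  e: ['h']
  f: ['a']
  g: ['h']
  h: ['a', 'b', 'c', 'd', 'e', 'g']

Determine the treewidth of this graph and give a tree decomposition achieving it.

The largest bag has 2 vertices, giving width 1; this decomposition certifies tw(G) ≤ 1. Any graph with an edge has treewidth ≥ 1, and G has the edge e–h. Hence tw(G) = 1 exactly.

Treewidth 1.
One such decomposition:
Bags: B1 = {e, h}  B2 = {g, h}  B3 = {a, h}  B4 = {b, h}  B5 = {d, h}  B6 = {a, f}  B7 = {c, h}
Tree: B1–B2, B2–B3, B1–B4, B3–B5, B3–B6, B5–B7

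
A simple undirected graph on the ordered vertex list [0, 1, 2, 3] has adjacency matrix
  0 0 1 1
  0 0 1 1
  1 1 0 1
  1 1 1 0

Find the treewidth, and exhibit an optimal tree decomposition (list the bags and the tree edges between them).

Treewidth 2.
One such decomposition:
Bags: B1 = {0, 2, 3}  B2 = {1, 2, 3}
Tree: B1–B2

Every bag has size at most 3, so the width is 3 − 1 = 2 and tw(G) ≤ 2. On the other hand G contains the 3-clique {0, 2, 3}. A clique must lie in a single bag of any decomposition, so no decomposition can have width below 2. The upper and lower bounds meet at 2, so that is the treewidth.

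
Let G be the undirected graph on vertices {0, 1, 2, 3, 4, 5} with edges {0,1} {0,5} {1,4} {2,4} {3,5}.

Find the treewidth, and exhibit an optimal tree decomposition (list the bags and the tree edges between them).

Treewidth 1.
One such decomposition:
Bags: B1 = {3, 5}  B2 = {0, 5}  B3 = {0, 1}  B4 = {1, 4}  B5 = {2, 4}
Tree: B1–B2, B2–B3, B3–B4, B4–B5

Every bag has size at most 2, so the width is 2 − 1 = 1 and tw(G) ≤ 1. Any graph with an edge has treewidth ≥ 1, and G has the edge 3–5. Combining the bounds, tw(G) = 1.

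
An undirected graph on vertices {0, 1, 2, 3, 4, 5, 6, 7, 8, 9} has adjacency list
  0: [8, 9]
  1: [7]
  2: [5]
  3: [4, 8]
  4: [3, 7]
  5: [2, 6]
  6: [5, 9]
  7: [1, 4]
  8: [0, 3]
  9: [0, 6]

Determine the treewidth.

1

A width-1 tree decomposition is:
Bags: B1 = {2, 5}  B2 = {5, 6}  B3 = {6, 9}  B4 = {0, 9}  B5 = {0, 8}  B6 = {3, 8}  B7 = {3, 4}  B8 = {4, 7}  B9 = {1, 7}
Tree: B1–B2, B2–B3, B3–B4, B4–B5, B5–B6, B6–B7, B7–B8, B8–B9
Every bag has size at most 2, so the width is 2 − 1 = 1 and tw(G) ≤ 1. G has an edge, so its treewidth is at least 1. The upper and lower bounds meet at 1, so that is the treewidth.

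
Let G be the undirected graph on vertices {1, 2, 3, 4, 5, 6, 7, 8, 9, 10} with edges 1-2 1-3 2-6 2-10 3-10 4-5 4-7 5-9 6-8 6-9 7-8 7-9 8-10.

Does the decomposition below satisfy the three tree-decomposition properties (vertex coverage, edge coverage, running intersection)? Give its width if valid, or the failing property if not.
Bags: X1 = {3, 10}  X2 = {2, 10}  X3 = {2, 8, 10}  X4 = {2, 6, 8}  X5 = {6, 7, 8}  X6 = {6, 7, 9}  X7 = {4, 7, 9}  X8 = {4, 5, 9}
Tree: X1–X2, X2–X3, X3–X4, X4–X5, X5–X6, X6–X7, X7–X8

A tree decomposition must satisfy three properties: every vertex lies in some bag; for every edge, both endpoints lie together in some bag; and for every vertex, the bags containing it form a connected subtree. Here vertex 1 appears in no bag, so the decomposition is invalid.

No — vertex 1 appears in no bag.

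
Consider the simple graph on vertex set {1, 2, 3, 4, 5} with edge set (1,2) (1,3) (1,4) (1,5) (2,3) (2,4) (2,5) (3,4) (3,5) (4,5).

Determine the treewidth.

A width-4 tree decomposition is:
Bags: B1 = {1, 2, 3, 4, 5}
Tree: (single bag)
A single bag containing all 5 vertices is trivially a valid decomposition of width 4. On the other hand G contains the 5-clique {1, 2, 3, 4, 5}. A clique must lie in a single bag of any decomposition, so no decomposition can have width below 4. Therefore the treewidth is 4.

4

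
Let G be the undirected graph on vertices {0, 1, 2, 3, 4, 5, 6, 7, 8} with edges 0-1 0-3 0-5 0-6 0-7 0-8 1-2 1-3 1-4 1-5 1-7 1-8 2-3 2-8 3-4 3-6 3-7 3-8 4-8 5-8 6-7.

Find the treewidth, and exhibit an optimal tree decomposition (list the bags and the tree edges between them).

Each bag holds 4 vertices, so the decomposition has width 3, which upper-bounds the treewidth. On the other hand G contains the 4-clique {0, 1, 3, 8}. A clique must lie in a single bag of any decomposition, so no decomposition can have width below 3. Therefore the treewidth is 3.

Treewidth 3.
One optimal decomposition is:
Bags: B1 = {0, 1, 3, 8}  B2 = {0, 1, 3, 7}  B3 = {1, 3, 4, 8}  B4 = {0, 1, 5, 8}  B5 = {1, 2, 3, 8}  B6 = {0, 3, 6, 7}
Tree: B1–B2, B1–B3, B1–B4, B1–B5, B2–B6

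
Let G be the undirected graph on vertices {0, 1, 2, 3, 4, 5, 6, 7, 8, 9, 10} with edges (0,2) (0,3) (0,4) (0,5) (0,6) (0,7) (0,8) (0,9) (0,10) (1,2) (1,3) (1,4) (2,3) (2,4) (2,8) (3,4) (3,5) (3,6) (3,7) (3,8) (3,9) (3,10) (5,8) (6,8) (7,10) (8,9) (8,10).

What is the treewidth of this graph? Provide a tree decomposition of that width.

Every bag has size at most 4, so the width is 4 − 1 = 3 and tw(G) ≤ 3. For the lower bound, the 4 vertices {0, 2, 3, 8} are pairwise adjacent, and any tree decomposition puts a clique entirely inside one bag — forcing width ≥ 3. Therefore the treewidth is 3.

Treewidth 3.
Bags: B1 = {0, 3, 8, 10}  B2 = {0, 3, 6, 8}  B3 = {0, 3, 8, 9}  B4 = {0, 2, 3, 8}  B5 = {0, 3, 7, 10}  B6 = {0, 2, 3, 4}  B7 = {1, 2, 3, 4}  B8 = {0, 3, 5, 8}
Tree: B1–B2, B1–B3, B1–B4, B1–B5, B4–B6, B6–B7, B4–B8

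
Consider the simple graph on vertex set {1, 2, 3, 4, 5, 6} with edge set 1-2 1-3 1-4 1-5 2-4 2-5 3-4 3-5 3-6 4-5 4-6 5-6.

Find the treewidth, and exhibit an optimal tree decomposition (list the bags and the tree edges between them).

Treewidth 3.
One such decomposition:
Bags: B1 = {3, 4, 5, 6}  B2 = {1, 3, 4, 5}  B3 = {1, 2, 4, 5}
Tree: B1–B2, B2–B3

The largest bag has 4 vertices, giving width 3; this decomposition certifies tw(G) ≤ 3. For the lower bound, the 4 vertices {1, 2, 4, 5} are pairwise adjacent, and any tree decomposition puts a clique entirely inside one bag — forcing width ≥ 3. Hence tw(G) = 3 exactly.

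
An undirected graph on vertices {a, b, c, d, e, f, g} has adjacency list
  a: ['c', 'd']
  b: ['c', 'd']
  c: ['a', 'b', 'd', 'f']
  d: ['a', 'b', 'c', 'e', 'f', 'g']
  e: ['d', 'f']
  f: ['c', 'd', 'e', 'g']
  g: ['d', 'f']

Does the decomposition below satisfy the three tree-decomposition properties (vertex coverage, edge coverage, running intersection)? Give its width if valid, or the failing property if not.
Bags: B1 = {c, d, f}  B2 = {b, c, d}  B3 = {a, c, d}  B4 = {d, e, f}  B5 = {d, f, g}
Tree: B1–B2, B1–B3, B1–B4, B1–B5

Vertex coverage: the bags together contain {a, b, c, d, e, f, g}, the full vertex set. Edge coverage: each edge of G has both endpoints in at least one bag. Running intersection: for every vertex, the bags containing it form a connected subtree. All three properties hold, so this is a valid tree decomposition of width max|bag| − 1 = 2, and hence tw(G) ≤ 2.

Yes; width 2.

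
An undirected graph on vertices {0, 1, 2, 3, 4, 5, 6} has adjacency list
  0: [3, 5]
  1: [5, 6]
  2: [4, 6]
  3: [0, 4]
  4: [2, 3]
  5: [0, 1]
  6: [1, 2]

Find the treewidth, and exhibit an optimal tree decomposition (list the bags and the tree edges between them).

Every bag has size at most 3, so the width is 3 − 1 = 2 and tw(G) ≤ 2. For the lower bound, G contains the cycle 2–4–3–0–5–1–6–2, so G is not a forest; only forests have treewidth ≤ 1, hence tw(G) ≥ 2. Therefore the treewidth is 2.

Treewidth 2.
Bags: B1 = {2, 3, 4}  B2 = {0, 2, 3}  B3 = {0, 2, 5}  B4 = {1, 2, 5}  B5 = {1, 2, 6}
Tree: B1–B2, B2–B3, B3–B4, B4–B5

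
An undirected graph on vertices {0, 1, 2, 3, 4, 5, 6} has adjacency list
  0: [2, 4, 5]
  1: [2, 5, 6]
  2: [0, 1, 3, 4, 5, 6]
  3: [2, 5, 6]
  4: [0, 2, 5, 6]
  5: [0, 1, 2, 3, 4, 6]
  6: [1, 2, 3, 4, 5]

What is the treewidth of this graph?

3

A width-3 tree decomposition is:
Bags: B1 = {2, 4, 5, 6}  B2 = {2, 3, 5, 6}  B3 = {1, 2, 5, 6}  B4 = {0, 2, 4, 5}
Tree: B1–B2, B1–B3, B1–B4
Every bag has size at most 4, so the width is 4 − 1 = 3 and tw(G) ≤ 3. On the other hand G contains the 4-clique {0, 2, 4, 5}. A clique must lie in a single bag of any decomposition, so no decomposition can have width below 3. Therefore the treewidth is 3.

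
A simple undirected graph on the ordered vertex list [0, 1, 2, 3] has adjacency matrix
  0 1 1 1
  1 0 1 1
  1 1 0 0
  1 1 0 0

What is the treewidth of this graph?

A width-2 tree decomposition is:
Bags: B1 = {0, 1, 2}  B2 = {0, 1, 3}
Tree: B1–B2
Each bag holds 3 vertices, so the decomposition has width 2, which upper-bounds the treewidth. For the lower bound, the 3 vertices {0, 1, 2} are pairwise adjacent, and any tree decomposition puts a clique entirely inside one bag — forcing width ≥ 2. Therefore the treewidth is 2.

2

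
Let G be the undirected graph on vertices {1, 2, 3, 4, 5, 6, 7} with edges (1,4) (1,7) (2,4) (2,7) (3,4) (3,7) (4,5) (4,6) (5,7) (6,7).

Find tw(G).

A width-2 tree decomposition is:
Bags: B1 = {1, 4, 7}  B2 = {3, 4, 7}  B3 = {2, 4, 7}  B4 = {4, 5, 7}  B5 = {4, 6, 7}
Tree: B1–B2, B2–B3, B3–B4, B4–B5
Every bag has size at most 3, so the width is 3 − 1 = 2 and tw(G) ≤ 2. Since 4–1–7–3–4 is a cycle in G, G is not acyclic. Forests are exactly the graphs of treewidth ≤ 1, so tw(G) ≥ 2. Hence tw(G) = 2 exactly.

2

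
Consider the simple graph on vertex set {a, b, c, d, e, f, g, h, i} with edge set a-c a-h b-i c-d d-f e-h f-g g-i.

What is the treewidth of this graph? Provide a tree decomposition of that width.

Treewidth 1.
One optimal decomposition is:
Bags: B1 = {b, i}  B2 = {g, i}  B3 = {f, g}  B4 = {d, f}  B5 = {c, d}  B6 = {a, c}  B7 = {a, h}  B8 = {e, h}
Tree: B1–B2, B2–B3, B3–B4, B4–B5, B5–B6, B6–B7, B7–B8

Every bag has size at most 2, so the width is 2 − 1 = 1 and tw(G) ≤ 1. G has an edge, so its treewidth is at least 1. Combining the bounds, tw(G) = 1.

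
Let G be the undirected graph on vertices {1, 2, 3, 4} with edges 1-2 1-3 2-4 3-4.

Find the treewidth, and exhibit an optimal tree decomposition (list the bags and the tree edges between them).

Each bag holds 3 vertices, so the decomposition has width 2, which upper-bounds the treewidth. Since 2–4–3–1–2 is a cycle in G, G is not acyclic. Forests are exactly the graphs of treewidth ≤ 1, so tw(G) ≥ 2. Hence tw(G) = 2 exactly.

Treewidth 2.
One such decomposition:
Bags: B1 = {2, 3, 4}  B2 = {1, 2, 3}
Tree: B1–B2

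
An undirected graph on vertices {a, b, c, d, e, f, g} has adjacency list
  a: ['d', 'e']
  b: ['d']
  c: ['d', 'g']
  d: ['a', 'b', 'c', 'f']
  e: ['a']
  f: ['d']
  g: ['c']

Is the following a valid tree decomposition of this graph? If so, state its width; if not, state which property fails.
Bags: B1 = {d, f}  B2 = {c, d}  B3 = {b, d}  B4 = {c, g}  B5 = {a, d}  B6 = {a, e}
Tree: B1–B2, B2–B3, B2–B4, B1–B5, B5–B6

Yes; width 1.

Every vertex of G appears in some bag (union = {a, b, c, d, e, f, g}); every edge is covered by a bag; and for each vertex v the set of bags containing v is connected in the bag tree. The decomposition is therefore valid. The largest bag has 2 vertices, so the width is 1.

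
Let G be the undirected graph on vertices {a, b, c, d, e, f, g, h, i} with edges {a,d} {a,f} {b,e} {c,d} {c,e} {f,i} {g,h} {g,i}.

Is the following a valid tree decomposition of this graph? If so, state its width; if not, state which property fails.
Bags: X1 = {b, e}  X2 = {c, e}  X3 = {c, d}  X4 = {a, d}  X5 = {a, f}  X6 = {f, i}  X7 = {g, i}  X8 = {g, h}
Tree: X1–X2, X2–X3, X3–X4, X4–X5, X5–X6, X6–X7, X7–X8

Yes; width 1.

Every vertex of G appears in some bag (union = {a, b, c, d, e, f, g, h, i}); every edge is covered by a bag; and for each vertex v the set of bags containing v is connected in the bag tree. The decomposition is therefore valid. The largest bag has 2 vertices, so the width is 1.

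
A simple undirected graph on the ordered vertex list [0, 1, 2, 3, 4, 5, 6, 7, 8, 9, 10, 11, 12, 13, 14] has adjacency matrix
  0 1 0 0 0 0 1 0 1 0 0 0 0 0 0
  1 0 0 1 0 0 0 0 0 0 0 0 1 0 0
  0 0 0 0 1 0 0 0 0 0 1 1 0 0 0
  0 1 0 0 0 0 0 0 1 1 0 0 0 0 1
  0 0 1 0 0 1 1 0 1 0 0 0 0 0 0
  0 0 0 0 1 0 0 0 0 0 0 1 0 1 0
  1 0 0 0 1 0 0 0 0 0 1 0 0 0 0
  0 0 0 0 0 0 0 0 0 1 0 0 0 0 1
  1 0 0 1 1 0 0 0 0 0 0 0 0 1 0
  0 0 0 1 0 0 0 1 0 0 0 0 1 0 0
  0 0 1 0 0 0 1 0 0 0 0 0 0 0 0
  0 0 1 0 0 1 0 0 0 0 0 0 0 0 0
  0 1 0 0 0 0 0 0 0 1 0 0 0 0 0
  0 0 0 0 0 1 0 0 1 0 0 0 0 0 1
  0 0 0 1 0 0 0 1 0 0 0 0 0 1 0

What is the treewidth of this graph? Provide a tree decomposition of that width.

The largest bag has 4 vertices, giving width 3; this decomposition certifies tw(G) ≤ 3. For the lower bound: the 4 vertex sets {2,10,11}, {5}, {4}, {0,6,8,13} are disjoint, each induces a connected subgraph, and every pair is joined by at least one edge of G. Contracting each set to a single vertex therefore yields K_{4} as a minor, and since treewidth is minor-monotone, tw(G) ≥ tw(K_{4}) = 3. Hence tw(G) = 3 exactly.

Treewidth 3.
Bags: B1 = {2, 5, 10, 11}  B2 = {2, 4, 5, 10}  B3 = {4, 5, 6, 10}  B4 = {4, 5, 6, 13}  B5 = {4, 6, 8, 13}  B6 = {0, 6, 8, 13}  B7 = {0, 8, 13, 14}  B8 = {0, 3, 8, 14}  B9 = {0, 1, 3, 14}  B10 = {1, 3, 7, 14}  B11 = {1, 3, 7, 9}  B12 = {1, 7, 9, 12}
Tree: B1–B2, B2–B3, B3–B4, B4–B5, B5–B6, B6–B7, B7–B8, B8–B9, B9–B10, B10–B11, B11–B12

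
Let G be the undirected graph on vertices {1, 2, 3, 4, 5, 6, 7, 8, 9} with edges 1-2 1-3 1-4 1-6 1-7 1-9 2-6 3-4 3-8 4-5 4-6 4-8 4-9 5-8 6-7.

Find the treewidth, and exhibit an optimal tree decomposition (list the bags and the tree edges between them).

The largest bag has 3 vertices, giving width 2; this decomposition certifies tw(G) ≤ 2. On the other hand G contains the 3-clique {3, 4, 8}. A clique must lie in a single bag of any decomposition, so no decomposition can have width below 2. The upper and lower bounds meet at 2, so that is the treewidth.

Treewidth 2.
Bags: B1 = {1, 2, 6}  B2 = {1, 4, 6}  B3 = {1, 3, 4}  B4 = {1, 6, 7}  B5 = {1, 4, 9}  B6 = {3, 4, 8}  B7 = {4, 5, 8}
Tree: B1–B2, B2–B3, B1–B4, B2–B5, B3–B6, B6–B7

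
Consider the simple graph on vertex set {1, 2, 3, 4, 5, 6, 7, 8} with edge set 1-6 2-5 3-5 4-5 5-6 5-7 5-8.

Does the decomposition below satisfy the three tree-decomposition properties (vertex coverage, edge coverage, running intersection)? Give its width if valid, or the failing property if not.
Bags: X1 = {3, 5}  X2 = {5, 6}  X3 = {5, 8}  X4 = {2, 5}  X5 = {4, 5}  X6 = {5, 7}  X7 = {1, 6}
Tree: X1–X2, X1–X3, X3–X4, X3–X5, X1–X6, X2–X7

Checking the three conditions: (i) the bags cover all of {1, 2, 3, 4, 5, 6, 7, 8}; (ii) for each edge, some bag contains both endpoints; (iii) the bags containing any fixed vertex form a subtree. All hold, so the decomposition is valid with width 2 − 1 = 1.

Yes; width 1.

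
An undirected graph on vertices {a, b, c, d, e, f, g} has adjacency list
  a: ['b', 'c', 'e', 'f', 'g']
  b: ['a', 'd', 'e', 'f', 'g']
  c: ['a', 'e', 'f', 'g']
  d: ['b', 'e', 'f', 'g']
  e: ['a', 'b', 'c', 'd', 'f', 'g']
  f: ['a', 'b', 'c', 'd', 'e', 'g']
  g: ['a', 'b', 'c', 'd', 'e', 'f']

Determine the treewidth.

A width-4 tree decomposition is:
Bags: B1 = {a, c, e, f, g}  B2 = {a, b, e, f, g}  B3 = {b, d, e, f, g}
Tree: B1–B2, B2–B3
Each bag holds 5 vertices, so the decomposition has width 4, which upper-bounds the treewidth. Conversely, {b, d, e, f, g} is a clique of size 5, and the vertices of any clique must share a bag in every tree decomposition; so some bag has ≥ 5 vertices and tw(G) ≥ 4. Hence tw(G) = 4 exactly.

4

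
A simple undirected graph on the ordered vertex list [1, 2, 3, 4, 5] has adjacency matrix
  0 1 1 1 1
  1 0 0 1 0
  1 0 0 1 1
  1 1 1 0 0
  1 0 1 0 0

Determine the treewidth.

2

A width-2 tree decomposition is:
Bags: B1 = {1, 2, 4}  B2 = {1, 3, 4}  B3 = {1, 3, 5}
Tree: B1–B2, B2–B3
The largest bag has 3 vertices, giving width 2; this decomposition certifies tw(G) ≤ 2. On the other hand G contains the 3-clique {1, 2, 4}. A clique must lie in a single bag of any decomposition, so no decomposition can have width below 2. The upper and lower bounds meet at 2, so that is the treewidth.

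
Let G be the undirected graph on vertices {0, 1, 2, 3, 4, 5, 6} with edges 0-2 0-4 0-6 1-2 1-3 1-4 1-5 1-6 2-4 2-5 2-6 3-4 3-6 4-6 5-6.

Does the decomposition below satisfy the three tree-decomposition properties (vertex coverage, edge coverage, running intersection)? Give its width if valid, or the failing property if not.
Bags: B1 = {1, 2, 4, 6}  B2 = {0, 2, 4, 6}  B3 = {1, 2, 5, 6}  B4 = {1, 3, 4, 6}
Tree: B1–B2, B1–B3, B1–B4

Yes; width 3.

Every vertex of G appears in some bag (union = {0, 1, 2, 3, 4, 5, 6}); every edge is covered by a bag; and for each vertex v the set of bags containing v is connected in the bag tree. The decomposition is therefore valid. The largest bag has 4 vertices, so the width is 3.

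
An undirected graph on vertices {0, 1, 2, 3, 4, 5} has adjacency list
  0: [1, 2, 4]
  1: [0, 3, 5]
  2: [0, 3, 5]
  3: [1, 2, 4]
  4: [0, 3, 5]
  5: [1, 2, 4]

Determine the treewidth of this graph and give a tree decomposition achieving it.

Treewidth 3.
One such decomposition:
Bags: B1 = {1, 2, 3, 4}  B2 = {1, 2, 4, 5}  B3 = {0, 1, 2, 4}
Tree: B1–B2, B2–B3

Each bag holds 4 vertices, so the decomposition has width 3, which upper-bounds the treewidth. For the lower bound: the 4 vertex sets {2,3}, {4,5}, {1}, {0} are disjoint, each induces a connected subgraph, and every pair is joined by at least one edge of G. Contracting each set to a single vertex therefore yields K_{4} as a minor, and since treewidth is minor-monotone, tw(G) ≥ tw(K_{4}) = 3. The upper and lower bounds meet at 3, so that is the treewidth.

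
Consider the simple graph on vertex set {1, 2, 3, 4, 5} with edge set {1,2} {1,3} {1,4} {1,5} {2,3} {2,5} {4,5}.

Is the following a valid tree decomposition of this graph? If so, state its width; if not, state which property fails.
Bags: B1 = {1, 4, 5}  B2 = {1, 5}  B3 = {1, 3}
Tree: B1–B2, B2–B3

No — vertex 2 appears in no bag.

A tree decomposition must satisfy three properties: every vertex lies in some bag; for every edge, both endpoints lie together in some bag; and for every vertex, the bags containing it form a connected subtree. Here vertex 2 appears in no bag, so the decomposition is invalid.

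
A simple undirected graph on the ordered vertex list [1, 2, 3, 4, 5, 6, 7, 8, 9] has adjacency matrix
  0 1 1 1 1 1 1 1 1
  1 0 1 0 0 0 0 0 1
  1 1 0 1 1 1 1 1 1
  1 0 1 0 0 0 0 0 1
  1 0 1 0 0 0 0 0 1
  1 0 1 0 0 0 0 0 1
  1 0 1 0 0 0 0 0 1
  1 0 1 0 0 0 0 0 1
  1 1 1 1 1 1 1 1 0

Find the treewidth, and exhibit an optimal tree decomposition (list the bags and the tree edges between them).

Treewidth 3.
One optimal decomposition is:
Bags: B1 = {1, 3, 8, 9}  B2 = {1, 3, 5, 9}  B3 = {1, 2, 3, 9}  B4 = {1, 3, 7, 9}  B5 = {1, 3, 4, 9}  B6 = {1, 3, 6, 9}
Tree: B1–B2, B2–B3, B3–B4, B4–B5, B5–B6

Every bag has size at most 4, so the width is 4 − 1 = 3 and tw(G) ≤ 3. For the lower bound, the 4 vertices {1, 2, 3, 9} are pairwise adjacent, and any tree decomposition puts a clique entirely inside one bag — forcing width ≥ 3. Therefore the treewidth is 3.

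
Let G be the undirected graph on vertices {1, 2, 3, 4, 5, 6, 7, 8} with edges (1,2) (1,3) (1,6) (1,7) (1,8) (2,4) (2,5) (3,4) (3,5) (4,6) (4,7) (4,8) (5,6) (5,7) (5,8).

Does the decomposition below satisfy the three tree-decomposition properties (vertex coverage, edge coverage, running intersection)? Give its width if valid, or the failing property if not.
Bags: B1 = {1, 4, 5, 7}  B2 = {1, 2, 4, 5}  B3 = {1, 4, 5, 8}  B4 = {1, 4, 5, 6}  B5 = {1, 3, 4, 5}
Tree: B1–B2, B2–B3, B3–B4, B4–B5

Vertex coverage: the bags together contain {1, 2, 3, 4, 5, 6, 7, 8}, the full vertex set. Edge coverage: each edge of G has both endpoints in at least one bag. Running intersection: for every vertex, the bags containing it form a connected subtree. All three properties hold, so this is a valid tree decomposition of width max|bag| − 1 = 3, and hence tw(G) ≤ 3.

Yes; width 3.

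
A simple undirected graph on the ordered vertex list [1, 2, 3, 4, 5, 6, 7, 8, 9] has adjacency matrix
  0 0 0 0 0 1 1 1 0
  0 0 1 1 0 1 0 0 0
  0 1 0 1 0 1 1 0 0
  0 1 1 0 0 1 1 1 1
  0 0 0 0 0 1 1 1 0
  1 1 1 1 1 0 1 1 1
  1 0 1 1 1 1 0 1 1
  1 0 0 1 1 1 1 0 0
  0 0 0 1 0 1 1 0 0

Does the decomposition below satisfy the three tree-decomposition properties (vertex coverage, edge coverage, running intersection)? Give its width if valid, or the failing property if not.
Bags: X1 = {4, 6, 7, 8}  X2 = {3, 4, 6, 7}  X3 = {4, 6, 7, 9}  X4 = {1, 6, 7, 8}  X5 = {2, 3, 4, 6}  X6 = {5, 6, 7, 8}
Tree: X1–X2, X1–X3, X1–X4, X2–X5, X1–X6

Yes; width 3.

Vertex coverage: the bags together contain {1, 2, 3, 4, 5, 6, 7, 8, 9}, the full vertex set. Edge coverage: each edge of G has both endpoints in at least one bag. Running intersection: for every vertex, the bags containing it form a connected subtree. All three properties hold, so this is a valid tree decomposition of width max|bag| − 1 = 3, and hence tw(G) ≤ 3.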